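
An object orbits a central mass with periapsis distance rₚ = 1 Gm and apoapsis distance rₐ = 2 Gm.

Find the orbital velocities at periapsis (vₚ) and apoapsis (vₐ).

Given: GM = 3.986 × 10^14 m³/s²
rₚ = 1 Gm = 1 × 10^9 m
rₐ = 2 Gm = 2 × 10^9 m
GM = 3.986 × 10^14 m³/s²
a = (rₚ + rₐ)/2 = 1.5 × 10^9 m
Vis-viva: v² = GM (2/r − 1/a)
vₚ² = 3.986 × 10^14 × (2 × 10^-9 − 6.66667 × 10^-10) = 531467 m²/s²
vₚ = 729.018 m/s ≈ 729 m/s
vₐ² = 3.986 × 10^14 × (1 × 10^-9 − 6.66667 × 10^-10) = 132867 m²/s²
vₐ = 364.509 m/s ≈ 364.5 m/s

Final answer: vₚ = 729 m/s, vₐ = 364.5 m/s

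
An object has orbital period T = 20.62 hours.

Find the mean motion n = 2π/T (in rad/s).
T = 20.62 hours = 74232 s
n = 2π / 74232 s = 8.46425 × 10^-5 rad/s ≈ 8.464 × 10^-5 rad/s

Final answer: n = 8.464 × 10^-5 rad/s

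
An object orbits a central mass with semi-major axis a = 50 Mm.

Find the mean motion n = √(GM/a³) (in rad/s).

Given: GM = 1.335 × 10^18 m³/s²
a = 50 Mm = 5 × 10^7 m
GM = 1.335 × 10^18 m³/s²
a³ = 1.25 × 10^23 m³
GM/a³ = (1.335 × 10^18) / (1.25 × 10^23) = 1.068 × 10^-5 s⁻²
n = √(GM/a³) = 0.00326803 rad/s ≈ 0.003268 rad/s

Final answer: n = 0.003268 rad/s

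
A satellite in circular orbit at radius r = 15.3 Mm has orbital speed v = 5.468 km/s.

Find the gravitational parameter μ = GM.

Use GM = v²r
r = 15.3 Mm = 1.53 × 10^7 m
v = 5.468 km/s = 5468 m/s
v² = 2.9899 × 10^7 m²/s²
GM = v²r = 2.9899 × 10^7 × 1.53 × 10^7 = 4.57455 × 10^14 m³/s²
GM ≈ 4.575 × 10^14 m³/s²

Final answer: GM = 4.575 × 10^14 m³/s²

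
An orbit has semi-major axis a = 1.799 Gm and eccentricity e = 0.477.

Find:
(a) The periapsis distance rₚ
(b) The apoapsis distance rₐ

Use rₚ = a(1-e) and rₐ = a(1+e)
a = 1.799 Gm = 1.799 × 10^9 m
e = 0.477:  1 − e = 0.523,  1 + e = 1.477
(a) rₚ = a(1 − e) = 1.799 × 10^9 m × 0.523 = 9.40877 × 10^8 m ≈ 940.9 Mm
(b) rₐ = a(1 + e) = 1.799 × 10^9 m × 1.477 = 2.65712 × 10^9 m ≈ 2.657 Gm

Final answer:
(a) rₚ = 940.9 Mm
(b) rₐ = 2.657 Gm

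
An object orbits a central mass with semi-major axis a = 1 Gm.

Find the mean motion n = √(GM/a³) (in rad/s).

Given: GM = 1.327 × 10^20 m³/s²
a = 1 Gm = 1 × 10^9 m
GM = 1.327 × 10^20 m³/s²
a³ = 1 × 10^27 m³
GM/a³ = (1.327 × 10^20) / (1 × 10^27) = 1.327 × 10^-7 s⁻²
n = √(GM/a³) = 0.00036428 rad/s ≈ 0.0003643 rad/s

Final answer: n = 0.0003643 rad/s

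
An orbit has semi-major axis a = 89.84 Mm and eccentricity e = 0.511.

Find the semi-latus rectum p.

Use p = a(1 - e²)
a = 89.84 Mm = 8.984 × 10^7 m
e = 0.511,  e² = 0.261121,  1 − e² = 0.738879
p = a(1 − e²) = 8.984 × 10^7 m × 0.738879 = 6.63809 × 10^7 m ≈ 66.38 Mm

Final answer: p = 66.38 Mm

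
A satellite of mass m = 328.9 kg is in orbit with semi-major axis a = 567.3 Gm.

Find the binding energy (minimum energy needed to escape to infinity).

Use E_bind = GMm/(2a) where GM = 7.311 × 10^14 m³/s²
a = 567.3 Gm = 5.673 × 10^11 m
GM = 7.311 × 10^14 m³/s²
m = 328.9 kg
GMm = 7.311 × 10^14 × 328.9 = 2.40459 × 10^17 m³·kg/s²
2a = 1.1346 × 10^12 m
E_bind = GMm/(2a) = 211933 J ≈ 211.9 kJ

Final answer: 211.9 kJ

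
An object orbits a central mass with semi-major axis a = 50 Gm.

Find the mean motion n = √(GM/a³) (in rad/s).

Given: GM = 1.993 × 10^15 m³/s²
a = 50 Gm = 5 × 10^10 m
GM = 1.993 × 10^15 m³/s²
a³ = 1.25 × 10^32 m³
GM/a³ = (1.993 × 10^15) / (1.25 × 10^32) = 1.5944 × 10^-17 s⁻²
n = √(GM/a³) = 3.99299 × 10^-9 rad/s ≈ 3.993 × 10^-9 rad/s

Final answer: n = 3.993 × 10^-9 rad/s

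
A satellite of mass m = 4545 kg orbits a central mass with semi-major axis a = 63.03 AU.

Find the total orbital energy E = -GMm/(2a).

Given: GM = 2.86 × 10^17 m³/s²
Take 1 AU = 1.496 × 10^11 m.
a = 63.03 AU = 9.42929 × 10^12 m
GM = 2.86 × 10^17 m³/s²
2a = 1.88586 × 10^13 m
GMm = 2.86 × 10^17 × 4545 = 1.29987 × 10^21 m³·kg/s²
E = −GMm/(2a) = -6.89273 × 10^7 J ≈ -68.93 MJ

Final answer: -68.93 MJ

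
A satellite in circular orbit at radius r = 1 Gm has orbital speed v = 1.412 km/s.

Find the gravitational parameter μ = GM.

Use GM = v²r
r = 1 Gm = 1 × 10^9 m
v = 1.412 km/s = 1412 m/s
v² = 1.99374 × 10^6 m²/s²
GM = v²r = 1.99374 × 10^6 × 1 × 10^9 = 1.99374 × 10^15 m³/s²
GM ≈ 1.994 × 10^15 m³/s²

Final answer: GM = 1.994 × 10^15 m³/s²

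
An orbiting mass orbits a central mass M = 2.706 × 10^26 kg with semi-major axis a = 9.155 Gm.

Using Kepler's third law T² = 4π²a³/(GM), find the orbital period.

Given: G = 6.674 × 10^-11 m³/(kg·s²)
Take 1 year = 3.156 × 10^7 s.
M = 2.706 × 10^26 kg
GM = G × M = 6.674 × 10^-11 × 2.706 × 10^26 = 1.80598 × 10^16 m³/s²
a = 9.155 Gm = 9.155 × 10^9 m
a³ = 7.67317 × 10^29 m³
T = 2π √(a³/GM) = 2π √((7.67317 × 10^29) / (1.80598 × 10^16)) = 2π × 6.51824 × 10^6 s
T = 4.09553 × 10^7 s ≈ 1.298 years

Final answer: 1.298 years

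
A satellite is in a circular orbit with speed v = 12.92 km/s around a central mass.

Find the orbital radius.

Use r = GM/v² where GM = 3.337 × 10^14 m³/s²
v = 12.92 km/s = 12920 m/s
GM = 3.337 × 10^14 m³/s²
v² = 1.66926 × 10^8 m²/s²
r = GM/v² = (3.337 × 10^14) / (1.66926 × 10^8) = 1.99908 × 10^6 m ≈ 1.999 Mm

Final answer: 1.999 Mm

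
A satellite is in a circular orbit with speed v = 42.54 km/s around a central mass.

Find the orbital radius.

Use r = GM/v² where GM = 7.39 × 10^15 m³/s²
v = 42.54 km/s = 42540 m/s
GM = 7.39 × 10^15 m³/s²
v² = 1.80965 × 10^9 m²/s²
r = GM/v² = (7.39 × 10^15) / (1.80965 × 10^9) = 4.08366 × 10^6 m ≈ 4.084 × 10^6 m

Final answer: 4.084 × 10^6 m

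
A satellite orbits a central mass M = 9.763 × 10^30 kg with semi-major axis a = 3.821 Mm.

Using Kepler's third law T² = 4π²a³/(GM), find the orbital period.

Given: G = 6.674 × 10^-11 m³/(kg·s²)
M = 9.763 × 10^30 kg
GM = G × M = 6.674 × 10^-11 × 9.763 × 10^30 = 6.51583 × 10^20 m³/s²
a = 3.821 Mm = 3.821 × 10^6 m
a³ = 5.57868 × 10^19 m³
T = 2π √(a³/GM) = 2π √((5.57868 × 10^19) / (6.51583 × 10^20)) = 2π × 0.292604 s
T = 1.83849 s ≈ 1.838 seconds

Final answer: 1.838 seconds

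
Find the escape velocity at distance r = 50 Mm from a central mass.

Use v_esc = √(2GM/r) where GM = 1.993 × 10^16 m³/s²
r = 50 Mm = 5 × 10^7 m
GM = 1.993 × 10^16 m³/s²
2GM/r = 2 × (1.993 × 10^16) / (5 × 10^7) = 7.972 × 10^8 m²/s²
v_esc = √(2GM/r) = 28234.7 m/s ≈ 28.23 km/s

Final answer: 28.23 km/s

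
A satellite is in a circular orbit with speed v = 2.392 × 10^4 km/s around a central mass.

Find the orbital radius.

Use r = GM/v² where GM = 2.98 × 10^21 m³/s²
v = 2.392 × 10^4 km/s = 2.392 × 10^7 m/s
GM = 2.98 × 10^21 m³/s²
v² = 5.72166 × 10^14 m²/s²
r = GM/v² = (2.98 × 10^21) / (5.72166 × 10^14) = 5.20828 × 10^6 m ≈ 5.208 × 10^6 m

Final answer: 5.208 × 10^6 m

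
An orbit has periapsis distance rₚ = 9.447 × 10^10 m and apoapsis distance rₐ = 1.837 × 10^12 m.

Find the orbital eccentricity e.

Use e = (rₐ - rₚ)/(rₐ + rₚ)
rₚ = 9.447 × 10^10 m
rₐ = 1.837 × 10^12 m
rₐ − rₚ = 1.74253 × 10^12 m
rₐ + rₚ = 1.93147 × 10^12 m
e = (rₐ − rₚ)/(rₐ + rₚ) = 0.902178

Final answer: e = 0.9022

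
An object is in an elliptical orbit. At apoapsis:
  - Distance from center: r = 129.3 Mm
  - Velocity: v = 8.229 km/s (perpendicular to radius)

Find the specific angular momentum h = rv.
r = 129.3 Mm = 1.293 × 10^8 m
v = 8.229 km/s = 8229 m/s
h = rv = 1.293 × 10^8 × 8229 = 1.06401 × 10^12 m²/s ≈ 1.064 × 10^12 m²/s

Final answer: h = 1.064 × 10^12 m²/s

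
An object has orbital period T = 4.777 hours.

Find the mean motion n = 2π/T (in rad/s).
T = 4.777 hours = 17197.2 s
n = 2π / 17197.2 s = 0.000365361 rad/s ≈ 0.0003654 rad/s

Final answer: n = 0.0003654 rad/s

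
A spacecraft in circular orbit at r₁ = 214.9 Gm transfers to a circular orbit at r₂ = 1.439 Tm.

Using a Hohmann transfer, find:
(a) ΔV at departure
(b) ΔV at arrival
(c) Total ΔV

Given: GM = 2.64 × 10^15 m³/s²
r₁ = 214.9 Gm = 2.149 × 10^11 m
r₂ = 1.439 Tm = 1.439 × 10^12 m
GM = 2.64 × 10^15 m³/s²
Transfer ellipse: a_t = (r₁ + r₂)/2 = 8.2695 × 10^11 m
Circular speed at r₁: v₁ = √(GM/r₁) = 110.837 m/s
Transfer speed at r₁ (periapsis): v₁ₜ = √(GM(2/r₁ − 1/a_t)) = 146.209 m/s
(a) ΔV₁ = v₁ₜ − v₁ = 35.3724 m/s ≈ 35.37 m/s
Circular speed at r₂: v₂ = √(GM/r₂) = 42.8323 m/s
Transfer speed at r₂ (apoapsis): v₂ₜ = √(GM(2/r₂ − 1/a_t)) = 21.8348 m/s
(b) ΔV₂ = v₂ − v₂ₜ = 20.9975 m/s ≈ 21 m/s
(c) ΔV_total = ΔV₁ + ΔV₂ = 56.3699 m/s ≈ 56.37 m/s

Final answer:
(a) ΔV₁ = 35.37 m/s
(b) ΔV₂ = 21 m/s
(c) ΔV_total = 56.37 m/s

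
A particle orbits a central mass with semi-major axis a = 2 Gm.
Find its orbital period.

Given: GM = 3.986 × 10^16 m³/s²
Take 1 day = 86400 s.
a = 2 Gm = 2 × 10^9 m
GM = 3.986 × 10^16 m³/s²
a³ = 8 × 10^27 m³
T = 2π √(a³/GM) = 2π √((8 × 10^27) / (3.986 × 10^16)) = 2π × 447998 s
T = 2.81486 × 10^6 s ≈ 32.58 days

Final answer: 32.58 days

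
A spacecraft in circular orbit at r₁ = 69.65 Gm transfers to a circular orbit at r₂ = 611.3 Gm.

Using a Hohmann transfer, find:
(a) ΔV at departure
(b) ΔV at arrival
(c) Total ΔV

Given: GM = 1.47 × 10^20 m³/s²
r₁ = 69.65 Gm = 6.965 × 10^10 m
r₂ = 611.3 Gm = 6.113 × 10^11 m
GM = 1.47 × 10^20 m³/s²
Transfer ellipse: a_t = (r₁ + r₂)/2 = 3.40475 × 10^11 m
Circular speed at r₁: v₁ = √(GM/r₁) = 45940.8 m/s
Transfer speed at r₁ (periapsis): v₁ₜ = √(GM(2/r₁ − 1/a_t)) = 61557.7 m/s
(a) ΔV₁ = v₁ₜ − v₁ = 15617 m/s ≈ 15.62 km/s
Circular speed at r₂: v₂ = √(GM/r₂) = 15507.1 m/s
Transfer speed at r₂ (apoapsis): v₂ₜ = √(GM(2/r₂ − 1/a_t)) = 7013.74 m/s
(b) ΔV₂ = v₂ − v₂ₜ = 8493.4 m/s ≈ 8.493 km/s
(c) ΔV_total = ΔV₁ + ΔV₂ = 24110.4 m/s ≈ 24.11 km/s

Final answer:
(a) ΔV₁ = 15.62 km/s
(b) ΔV₂ = 8.493 km/s
(c) ΔV_total = 24.11 km/s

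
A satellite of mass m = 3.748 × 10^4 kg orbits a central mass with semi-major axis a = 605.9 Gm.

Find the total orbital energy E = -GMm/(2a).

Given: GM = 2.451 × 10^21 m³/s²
a = 605.9 Gm = 6.059 × 10^11 m
GM = 2.451 × 10^21 m³/s²
2a = 1.2118 × 10^12 m
GMm = 2.451 × 10^21 × 37480 = 9.18635 × 10^25 m³·kg/s²
E = −GMm/(2a) = -7.58075 × 10^13 J ≈ -75.81 TJ

Final answer: -75.81 TJ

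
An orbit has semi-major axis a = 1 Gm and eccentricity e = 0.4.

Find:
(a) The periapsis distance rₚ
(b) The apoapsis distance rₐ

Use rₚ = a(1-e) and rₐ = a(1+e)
a = 1 Gm = 1 × 10^9 m
e = 0.4:  1 − e = 0.6,  1 + e = 1.4
(a) rₚ = a(1 − e) = 1 × 10^9 m × 0.6 = 6 × 10^8 m ≈ 600 Mm
(b) rₐ = a(1 + e) = 1 × 10^9 m × 1.4 = 1.4 × 10^9 m ≈ 1.4 Gm

Final answer:
(a) rₚ = 600 Mm
(b) rₐ = 1.4 Gm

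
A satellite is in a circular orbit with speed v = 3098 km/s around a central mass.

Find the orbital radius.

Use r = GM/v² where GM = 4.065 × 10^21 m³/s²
v = 3098 km/s = 3.098 × 10^6 m/s
GM = 4.065 × 10^21 m³/s²
v² = 9.5976 × 10^12 m²/s²
r = GM/v² = (4.065 × 10^21) / (9.5976 × 10^12) = 4.23543 × 10^8 m ≈ 4.235 × 10^8 m

Final answer: 4.235 × 10^8 m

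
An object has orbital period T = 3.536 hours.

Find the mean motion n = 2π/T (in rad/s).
T = 3.536 hours = 12729.6 s
n = 2π / 12729.6 s = 0.000493589 rad/s ≈ 0.0004936 rad/s

Final answer: n = 0.0004936 rad/s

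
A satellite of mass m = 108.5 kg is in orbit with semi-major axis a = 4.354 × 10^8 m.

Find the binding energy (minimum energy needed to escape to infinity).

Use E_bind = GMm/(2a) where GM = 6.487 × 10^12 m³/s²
a = 4.354 × 10^8 m
GM = 6.487 × 10^12 m³/s²
m = 108.5 kg
GMm = 6.487 × 10^12 × 108.5 = 7.0384 × 10^14 m³·kg/s²
2a = 8.708 × 10^8 m
E_bind = GMm/(2a) = 808268 J ≈ 808.3 kJ

Final answer: 808.3 kJ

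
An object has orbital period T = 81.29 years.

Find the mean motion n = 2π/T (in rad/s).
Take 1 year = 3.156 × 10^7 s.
T = 81.29 years = 2.56551 × 10^9 s
n = 2π / (2.56551 × 10^9 s) = 2.4491 × 10^-9 rad/s ≈ 2.449 × 10^-9 rad/s

Final answer: n = 2.449 × 10^-9 rad/s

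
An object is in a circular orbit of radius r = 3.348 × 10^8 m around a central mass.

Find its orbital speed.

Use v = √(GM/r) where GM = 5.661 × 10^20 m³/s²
r = 3.348 × 10^8 m
GM = 5.661 × 10^20 m³/s²
GM/r = (5.661 × 10^20) / (3.348 × 10^8) = 1.69086 × 10^12 m²/s²
v = √(GM/r) = 1.30033 × 10^6 m/s ≈ 1300 km/s

Final answer: 1300 km/s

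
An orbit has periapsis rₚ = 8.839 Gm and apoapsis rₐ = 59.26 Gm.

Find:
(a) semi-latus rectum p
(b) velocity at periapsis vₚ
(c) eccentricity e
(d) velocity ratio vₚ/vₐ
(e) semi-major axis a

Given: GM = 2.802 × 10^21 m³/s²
rₚ = 8.839 Gm = 8.839 × 10^9 m
rₐ = 59.26 Gm = 5.926 × 10^10 m
GM = 2.802 × 10^21 m³/s²
a = (rₚ + rₐ)/2 = 3.40495 × 10^10 m
e = (rₐ − rₚ)/(rₐ + rₚ) = (5.0421 × 10^10) / (6.8099 × 10^10) = 0.740407
(a) 1 − e² = 0.451797;  p = a(1 − e²) = 3.40495 × 10^10 × 0.451797 = 1.53835 × 10^10 m ≈ 15.38 Gm
(b) vₚ² = GM (2/rₚ − 1/a) = 2.802 × 10^21 × (2.2627 × 10^-10 − 2.9369 × 10^-11) = 5.51716 × 10^11 m²/s²;  vₚ = 742776 m/s ≈ 742.8 km/s
(c) e = 0.740407 ≈ 0.7404
(d) vₚ/vₐ = rₐ/rₚ (angular momentum) = (5.926 × 10^10) / (8.839 × 10^9) = 6.70438 ≈ 6.704
(e) a = 3.40495 × 10^10 m ≈ 34.05 Gm

Final answer:
(a) semi-latus rectum p = 15.38 Gm
(b) velocity at periapsis vₚ = 742.8 km/s
(c) eccentricity e = 0.7404
(d) velocity ratio vₚ/vₐ = 6.704
(e) semi-major axis a = 34.05 Gm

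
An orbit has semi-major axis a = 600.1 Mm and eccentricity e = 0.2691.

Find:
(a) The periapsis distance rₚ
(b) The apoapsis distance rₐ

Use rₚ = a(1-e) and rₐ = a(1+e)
a = 600.1 Mm = 6.001 × 10^8 m
e = 0.2691:  1 − e = 0.7309,  1 + e = 1.2691
(a) rₚ = a(1 − e) = 6.001 × 10^8 m × 0.7309 = 4.38613 × 10^8 m ≈ 438.6 Mm
(b) rₐ = a(1 + e) = 6.001 × 10^8 m × 1.2691 = 7.61587 × 10^8 m ≈ 761.6 Mm

Final answer:
(a) rₚ = 438.6 Mm
(b) rₐ = 761.6 Mm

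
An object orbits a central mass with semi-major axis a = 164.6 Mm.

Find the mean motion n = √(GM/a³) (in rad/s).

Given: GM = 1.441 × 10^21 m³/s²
a = 164.6 Mm = 1.646 × 10^8 m
GM = 1.441 × 10^21 m³/s²
a³ = 4.45953 × 10^24 m³
GM/a³ = (1.441 × 10^21) / (4.45953 × 10^24) = 0.000323128 s⁻²
n = √(GM/a³) = 0.0179758 rad/s ≈ 0.01798 rad/s

Final answer: n = 0.01798 rad/s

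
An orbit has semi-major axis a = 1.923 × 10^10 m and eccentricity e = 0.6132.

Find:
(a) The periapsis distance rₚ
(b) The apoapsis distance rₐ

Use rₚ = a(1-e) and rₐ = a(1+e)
a = 1.923 × 10^10 m
e = 0.6132:  1 − e = 0.3868,  1 + e = 1.6132
(a) rₚ = a(1 − e) = 1.923 × 10^10 m × 0.3868 = 7.43816 × 10^9 m ≈ 7.438 × 10^9 m
(b) rₐ = a(1 + e) = 1.923 × 10^10 m × 1.6132 = 3.10218 × 10^10 m ≈ 3.102 × 10^10 m

Final answer:
(a) rₚ = 7.438 × 10^9 m
(b) rₐ = 3.102 × 10^10 m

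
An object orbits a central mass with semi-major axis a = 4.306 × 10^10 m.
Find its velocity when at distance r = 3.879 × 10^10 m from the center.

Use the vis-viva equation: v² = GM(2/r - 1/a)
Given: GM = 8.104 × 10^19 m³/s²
a = 4.306 × 10^10 m
r = 3.879 × 10^10 m
GM = 8.104 × 10^19 m³/s²
2/r − 1/a = 5.15597 × 10^-11 − 2.32234 × 10^-11 = 2.83363 × 10^-11 m⁻¹
v² = GM (2/r − 1/a) = 2.29637 × 10^9 m²/s²
v = 47920.5 m/s ≈ 47.92 km/s

Final answer: 47.92 km/s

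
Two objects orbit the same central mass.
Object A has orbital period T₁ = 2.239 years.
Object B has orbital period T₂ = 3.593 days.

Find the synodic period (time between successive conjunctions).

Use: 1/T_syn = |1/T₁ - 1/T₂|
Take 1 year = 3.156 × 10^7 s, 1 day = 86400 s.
T₁ = 2.239 years = 7.06628 × 10^7 s
T₂ = 3.593 days = 310435 s
1/T₁ = 1.41517 × 10^-8 s⁻¹
1/T₂ = 3.22128 × 10^-6 s⁻¹
|1/T₁ − 1/T₂| = 3.20713 × 10^-6 s⁻¹
T_syn = 1 / |1/T₁ − 1/T₂| = 311805 s ≈ 3.609 days

Final answer: T_syn = 3.609 days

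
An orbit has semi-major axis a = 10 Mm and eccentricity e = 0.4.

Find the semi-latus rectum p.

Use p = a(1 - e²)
a = 10 Mm = 1 × 10^7 m
e = 0.4,  e² = 0.16,  1 − e² = 0.84
p = a(1 − e²) = 1 × 10^7 m × 0.84 = 8.4 × 10^6 m ≈ 8.4 Mm

Final answer: p = 8.4 Mm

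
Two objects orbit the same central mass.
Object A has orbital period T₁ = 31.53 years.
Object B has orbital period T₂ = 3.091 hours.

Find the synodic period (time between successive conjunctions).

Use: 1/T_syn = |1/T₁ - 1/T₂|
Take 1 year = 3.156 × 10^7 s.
T₁ = 31.53 years = 9.95087 × 10^8 s
T₂ = 3.091 hours = 11127.6 s
1/T₁ = 1.00494 × 10^-9 s⁻¹
1/T₂ = 8.98666 × 10^-5 s⁻¹
|1/T₁ − 1/T₂| = 8.98656 × 10^-5 s⁻¹
T_syn = 1 / |1/T₁ − 1/T₂| = 11127.7 s ≈ 3.091 hours

Final answer: T_syn = 3.091 hours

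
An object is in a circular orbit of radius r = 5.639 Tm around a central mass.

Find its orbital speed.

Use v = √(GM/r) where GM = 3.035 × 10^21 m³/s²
r = 5.639 Tm = 5.639 × 10^12 m
GM = 3.035 × 10^21 m³/s²
GM/r = (3.035 × 10^21) / (5.639 × 10^12) = 5.38216 × 10^8 m²/s²
v = √(GM/r) = 23199.5 m/s ≈ 23.2 km/s

Final answer: 23.2 km/s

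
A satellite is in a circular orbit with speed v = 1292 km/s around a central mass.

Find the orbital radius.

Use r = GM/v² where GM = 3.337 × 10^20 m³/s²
v = 1292 km/s = 1.292 × 10^6 m/s
GM = 3.337 × 10^20 m³/s²
v² = 1.66926 × 10^12 m²/s²
r = GM/v² = (3.337 × 10^20) / (1.66926 × 10^12) = 1.99908 × 10^8 m ≈ 199.9 Mm

Final answer: 199.9 Mm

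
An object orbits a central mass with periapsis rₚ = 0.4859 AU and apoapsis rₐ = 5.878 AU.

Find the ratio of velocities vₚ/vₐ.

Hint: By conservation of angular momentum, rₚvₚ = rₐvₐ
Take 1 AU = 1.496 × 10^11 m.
rₚ = 0.4859 AU = 7.26906 × 10^10 m
rₐ = 5.878 AU = 8.79349 × 10^11 m
rₚvₚ = rₐvₐ  ⇒  vₚ/vₐ = rₐ/rₚ
vₚ/vₐ = (8.79349 × 10^11) / (7.26906 × 10^10) = 12.0971

Final answer: vₚ/vₐ = 12.1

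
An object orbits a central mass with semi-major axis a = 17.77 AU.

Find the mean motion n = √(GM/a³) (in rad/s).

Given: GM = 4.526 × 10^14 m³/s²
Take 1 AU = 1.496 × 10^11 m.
a = 17.77 AU = 2.65839 × 10^12 m
GM = 4.526 × 10^14 m³/s²
a³ = 1.8787 × 10^37 m³
GM/a³ = (4.526 × 10^14) / (1.8787 × 10^37) = 2.40911 × 10^-23 s⁻²
n = √(GM/a³) = 4.90827 × 10^-12 rad/s ≈ 4.908 × 10^-12 rad/s

Final answer: n = 4.908 × 10^-12 rad/s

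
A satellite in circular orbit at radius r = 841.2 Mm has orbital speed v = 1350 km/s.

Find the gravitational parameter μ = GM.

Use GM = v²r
r = 841.2 Mm = 8.412 × 10^8 m
v = 1350 km/s = 1.35 × 10^6 m/s
v² = 1.8225 × 10^12 m²/s²
GM = v²r = 1.8225 × 10^12 × 8.412 × 10^8 = 1.53309 × 10^21 m³/s²
GM ≈ 1.533 × 10^21 m³/s²

Final answer: GM = 1.533 × 10^21 m³/s²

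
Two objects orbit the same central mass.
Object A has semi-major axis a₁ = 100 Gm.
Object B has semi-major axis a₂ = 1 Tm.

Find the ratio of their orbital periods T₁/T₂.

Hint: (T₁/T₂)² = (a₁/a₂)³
a₁ = 100 Gm = 1 × 10^11 m
a₂ = 1 Tm = 1 × 10^12 m
a₁/a₂ = 0.1
T₁/T₂ = (a₁/a₂)^(3/2) = (0.1)^1.5 = 0.0316228

Final answer: T₁/T₂ = 0.03162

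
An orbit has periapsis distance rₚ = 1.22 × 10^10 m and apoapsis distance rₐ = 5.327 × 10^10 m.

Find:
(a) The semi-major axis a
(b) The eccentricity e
rₚ = 1.22 × 10^10 m
rₐ = 5.327 × 10^10 m
(a) a = (rₚ + rₐ)/2 = 3.2735 × 10^10 m ≈ 3.273 × 10^10 m
(b) e = (rₐ − rₚ)/(rₐ + rₚ) = (4.107 × 10^10) / (6.547 × 10^10) = 0.62731

Final answer:
(a) a = 3.273 × 10^10 m
(b) e = 0.6273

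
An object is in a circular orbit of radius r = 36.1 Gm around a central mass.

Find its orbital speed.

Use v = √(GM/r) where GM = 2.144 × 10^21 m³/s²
r = 36.1 Gm = 3.61 × 10^10 m
GM = 2.144 × 10^21 m³/s²
GM/r = (2.144 × 10^21) / (3.61 × 10^10) = 5.93906 × 10^10 m²/s²
v = √(GM/r) = 243702 m/s ≈ 243.7 km/s

Final answer: 243.7 km/s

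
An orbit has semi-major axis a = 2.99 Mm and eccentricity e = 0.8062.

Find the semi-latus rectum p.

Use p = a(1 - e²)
a = 2.99 Mm = 2.99 × 10^6 m
e = 0.8062,  e² = 0.649958,  1 − e² = 0.350042
p = a(1 − e²) = 2.99 × 10^6 m × 0.350042 = 1.04662 × 10^6 m ≈ 1.047 Mm

Final answer: p = 1.047 Mm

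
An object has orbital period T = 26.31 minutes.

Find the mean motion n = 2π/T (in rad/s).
T = 26.31 minutes = 1578.6 s
n = 2π / 1578.6 s = 0.00398023 rad/s ≈ 0.00398 rad/s

Final answer: n = 0.00398 rad/s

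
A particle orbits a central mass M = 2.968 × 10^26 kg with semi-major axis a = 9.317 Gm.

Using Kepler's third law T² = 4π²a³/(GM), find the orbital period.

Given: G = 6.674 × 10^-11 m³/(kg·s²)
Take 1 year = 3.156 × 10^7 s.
M = 2.968 × 10^26 kg
GM = G × M = 6.674 × 10^-11 × 2.968 × 10^26 = 1.98084 × 10^16 m³/s²
a = 9.317 Gm = 9.317 × 10^9 m
a³ = 8.08776 × 10^29 m³
T = 2π √(a³/GM) = 2π √((8.08776 × 10^29) / (1.98084 × 10^16)) = 2π × 6.38983 × 10^6 s
T = 4.01485 × 10^7 s ≈ 1.272 years

Final answer: 1.272 years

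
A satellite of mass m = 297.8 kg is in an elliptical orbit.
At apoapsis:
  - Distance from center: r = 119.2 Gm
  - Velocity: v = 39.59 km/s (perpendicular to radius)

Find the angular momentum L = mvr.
r = 119.2 Gm = 1.192 × 10^11 m
v = 39.59 km/s = 39590 m/s
vr = 39590 × 1.192 × 10^11 = 4.71913 × 10^15 m²/s
L = m × vr = 297.8 × 4.71913 × 10^15 = 1.40536 × 10^18 kg·m²/s ≈ 1.405 × 10^18 kg·m²/s

Final answer: L = 1.405 × 10^18 kg·m²/s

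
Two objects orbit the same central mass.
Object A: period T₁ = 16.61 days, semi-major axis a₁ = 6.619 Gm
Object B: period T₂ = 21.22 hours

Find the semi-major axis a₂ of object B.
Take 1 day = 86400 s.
T₁ = 16.61 days = 1.4351 × 10^6 s
T₂ = 21.22 hours = 76392 s
a₁ = 6.619 Gm = 6.619 × 10^9 m
Kepler's third law: (T₂/T₁)² = (a₂/a₁)³  ⇒  a₂ = a₁ (T₂/T₁)^(2/3)
T₂/T₁ = 0.053231
(T₂/T₁)^(2/3) = 0.141506
a₂ = 6.619 × 10^9 m × 0.141506 = 9.36631 × 10^8 m ≈ 936.6 Mm

Final answer: a₂ = 936.6 Mm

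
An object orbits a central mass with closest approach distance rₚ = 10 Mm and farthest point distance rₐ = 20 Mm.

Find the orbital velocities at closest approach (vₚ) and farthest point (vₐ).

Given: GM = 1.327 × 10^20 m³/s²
rₚ = 10 Mm = 1 × 10^7 m
rₐ = 20 Mm = 2 × 10^7 m
GM = 1.327 × 10^20 m³/s²
a = (rₚ + rₐ)/2 = 1.5 × 10^7 m
Vis-viva: v² = GM (2/r − 1/a)
vₚ² = 1.327 × 10^20 × (2 × 10^-7 − 6.66667 × 10^-8) = 1.76933 × 10^13 m²/s²
vₚ = 4.20634 × 10^6 m/s ≈ 4206 km/s
vₐ² = 1.327 × 10^20 × (1 × 10^-7 − 6.66667 × 10^-8) = 4.42333 × 10^12 m²/s²
vₐ = 2.10317 × 10^6 m/s ≈ 2103 km/s

Final answer: vₚ = 4206 km/s, vₐ = 2103 km/s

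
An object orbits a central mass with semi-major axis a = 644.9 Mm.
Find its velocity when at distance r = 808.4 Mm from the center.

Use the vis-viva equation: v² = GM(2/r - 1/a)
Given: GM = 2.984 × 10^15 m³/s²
a = 644.9 Mm = 6.449 × 10^8 m
r = 808.4 Mm = 8.084 × 10^8 m
GM = 2.984 × 10^15 m³/s²
2/r − 1/a = 2.47402 × 10^-9 − 1.55063 × 10^-9 = 9.23395 × 10^-10 m⁻¹
v² = GM (2/r − 1/a) = 2.75541 × 10^6 m²/s²
v = 1659.94 m/s ≈ 1.66 km/s

Final answer: 1.66 km/s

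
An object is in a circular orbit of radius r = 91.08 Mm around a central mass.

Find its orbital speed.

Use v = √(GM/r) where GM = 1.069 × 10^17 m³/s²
r = 91.08 Mm = 9.108 × 10^7 m
GM = 1.069 × 10^17 m³/s²
GM/r = (1.069 × 10^17) / (9.108 × 10^7) = 1.17369 × 10^9 m²/s²
v = √(GM/r) = 34259.2 m/s ≈ 34.26 km/s

Final answer: 34.26 km/s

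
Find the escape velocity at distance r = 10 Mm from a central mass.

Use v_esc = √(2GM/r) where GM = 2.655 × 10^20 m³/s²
r = 10 Mm = 1 × 10^7 m
GM = 2.655 × 10^20 m³/s²
2GM/r = 2 × (2.655 × 10^20) / (1 × 10^7) = 5.31 × 10^13 m²/s²
v_esc = √(2GM/r) = 7.28697 × 10^6 m/s ≈ 7287 km/s

Final answer: 7287 km/s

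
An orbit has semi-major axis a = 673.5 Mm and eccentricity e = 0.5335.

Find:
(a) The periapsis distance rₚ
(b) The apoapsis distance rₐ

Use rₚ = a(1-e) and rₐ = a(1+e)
a = 673.5 Mm = 6.735 × 10^8 m
e = 0.5335:  1 − e = 0.4665,  1 + e = 1.5335
(a) rₚ = a(1 − e) = 6.735 × 10^8 m × 0.4665 = 3.14188 × 10^8 m ≈ 314.2 Mm
(b) rₐ = a(1 + e) = 6.735 × 10^8 m × 1.5335 = 1.03281 × 10^9 m ≈ 1.033 Gm

Final answer:
(a) rₚ = 314.2 Mm
(b) rₐ = 1.033 Gm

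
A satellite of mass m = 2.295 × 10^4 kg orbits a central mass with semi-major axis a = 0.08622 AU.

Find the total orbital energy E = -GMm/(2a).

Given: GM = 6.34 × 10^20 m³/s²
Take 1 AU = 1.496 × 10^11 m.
a = 0.08622 AU = 1.28985 × 10^10 m
GM = 6.34 × 10^20 m³/s²
2a = 2.5797 × 10^10 m
GMm = 6.34 × 10^20 × 22950 = 1.45503 × 10^25 m³·kg/s²
E = −GMm/(2a) = -5.6403 × 10^14 J ≈ -564 TJ

Final answer: -564 TJ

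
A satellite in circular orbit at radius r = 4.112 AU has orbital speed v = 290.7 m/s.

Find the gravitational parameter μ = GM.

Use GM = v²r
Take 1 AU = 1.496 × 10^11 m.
r = 4.112 AU = 6.15155 × 10^11 m
v = 290.7 m/s
v² = 84506.5 m²/s²
GM = v²r = 84506.5 × 6.15155 × 10^11 = 5.19846 × 10^16 m³/s²
GM ≈ 5.198 × 10^16 m³/s²

Final answer: GM = 5.198 × 10^16 m³/s²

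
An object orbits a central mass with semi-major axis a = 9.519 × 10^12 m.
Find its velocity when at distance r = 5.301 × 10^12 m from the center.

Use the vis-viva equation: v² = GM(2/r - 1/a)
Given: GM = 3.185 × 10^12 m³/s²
a = 9.519 × 10^12 m
r = 5.301 × 10^12 m
GM = 3.185 × 10^12 m³/s²
2/r − 1/a = 3.77287 × 10^-13 − 1.05053 × 10^-13 = 2.72234 × 10^-13 m⁻¹
v² = GM (2/r − 1/a) = 0.867066 m²/s²
v = 0.931164 m/s ≈ 0.9312 m/s

Final answer: 0.9312 m/s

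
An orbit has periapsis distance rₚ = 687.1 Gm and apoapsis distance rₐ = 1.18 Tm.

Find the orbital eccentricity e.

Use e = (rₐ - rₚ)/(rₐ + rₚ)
rₚ = 687.1 Gm = 6.871 × 10^11 m
rₐ = 1.18 Tm = 1.18 × 10^12 m
rₐ − rₚ = 4.929 × 10^11 m
rₐ + rₚ = 1.8671 × 10^12 m
e = (rₐ − rₚ)/(rₐ + rₚ) = 0.263992

Final answer: e = 0.264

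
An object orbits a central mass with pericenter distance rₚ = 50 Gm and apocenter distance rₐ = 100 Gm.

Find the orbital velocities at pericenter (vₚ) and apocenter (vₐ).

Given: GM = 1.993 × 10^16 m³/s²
rₚ = 50 Gm = 5 × 10^10 m
rₐ = 100 Gm = 1 × 10^11 m
GM = 1.993 × 10^16 m³/s²
a = (rₚ + rₐ)/2 = 7.5 × 10^10 m
Vis-viva: v² = GM (2/r − 1/a)
vₚ² = 1.993 × 10^16 × (4 × 10^-11 − 1.33333 × 10^-11) = 531467 m²/s²
vₚ = 729.018 m/s ≈ 729 m/s
vₐ² = 1.993 × 10^16 × (2 × 10^-11 − 1.33333 × 10^-11) = 132867 m²/s²
vₐ = 364.509 m/s ≈ 364.5 m/s

Final answer: vₚ = 729 m/s, vₐ = 364.5 m/s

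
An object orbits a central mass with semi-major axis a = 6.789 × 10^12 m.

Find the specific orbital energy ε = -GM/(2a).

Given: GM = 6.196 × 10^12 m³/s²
a = 6.789 × 10^12 m
GM = 6.196 × 10^12 m³/s²
2a = 1.3578 × 10^13 m
ε = −GM/(2a) = -0.456326 J/kg ≈ -0.4563 J/kg

Final answer: -0.4563 J/kg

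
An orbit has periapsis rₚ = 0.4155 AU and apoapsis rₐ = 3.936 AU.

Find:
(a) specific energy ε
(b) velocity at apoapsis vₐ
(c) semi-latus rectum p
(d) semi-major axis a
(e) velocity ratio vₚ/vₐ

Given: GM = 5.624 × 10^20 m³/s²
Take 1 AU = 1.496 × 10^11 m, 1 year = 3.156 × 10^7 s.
rₚ = 0.4155 AU = 6.21588 × 10^10 m
rₐ = 3.936 AU = 5.88826 × 10^11 m
GM = 5.624 × 10^20 m³/s²
a = (rₚ + rₐ)/2 = 3.25492 × 10^11 m
e = (rₐ − rₚ)/(rₐ + rₚ) = (5.26667 × 10^11) / (6.50984 × 10^11) = 0.809031
(a) 2a = 6.50984 × 10^11 m;  ε = −GM/(2a) = -8.63922 × 10^8 J/kg ≈ -863.9 MJ/kg
(b) vₐ² = GM (2/rₐ − 1/a) = 5.624 × 10^20 × (3.39659 × 10^-12 − 3.07227 × 10^-12) = 1.82398 × 10^8 m²/s²;  vₐ = 13505.5 m/s ≈ 2.849 AU/year
(c) 1 − e² = 0.345468;  p = a(1 − e²) = 3.25492 × 10^11 × 0.345468 = 1.12447 × 10^11 m ≈ 0.7517 AU
(d) a = 3.25492 × 10^11 m ≈ 2.176 AU
(e) vₚ/vₐ = rₐ/rₚ (angular momentum) = (5.88826 × 10^11) / (6.21588 × 10^10) = 9.47292 ≈ 9.473

Final answer:
(a) specific energy ε = -863.9 MJ/kg
(b) velocity at apoapsis vₐ = 2.849 AU/year
(c) semi-latus rectum p = 0.7517 AU
(d) semi-major axis a = 2.176 AU
(e) velocity ratio vₚ/vₐ = 9.473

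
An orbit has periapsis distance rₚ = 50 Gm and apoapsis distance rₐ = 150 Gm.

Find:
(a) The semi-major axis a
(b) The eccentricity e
rₚ = 50 Gm = 5 × 10^10 m
rₐ = 150 Gm = 1.5 × 10^11 m
(a) a = (rₚ + rₐ)/2 = 1 × 10^11 m ≈ 100 Gm
(b) e = (rₐ − rₚ)/(rₐ + rₚ) = (1 × 10^11) / (2 × 10^11) = 0.5

Final answer:
(a) a = 100 Gm
(b) e = 0.5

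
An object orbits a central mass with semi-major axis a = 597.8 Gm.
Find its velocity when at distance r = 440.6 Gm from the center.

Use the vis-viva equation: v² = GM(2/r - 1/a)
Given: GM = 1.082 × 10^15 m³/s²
a = 597.8 Gm = 5.978 × 10^11 m
r = 440.6 Gm = 4.406 × 10^11 m
GM = 1.082 × 10^15 m³/s²
2/r − 1/a = 4.53926 × 10^-12 − 1.6728 × 10^-12 = 2.86646 × 10^-12 m⁻¹
v² = GM (2/r − 1/a) = 3101.51 m²/s²
v = 55.6912 m/s ≈ 55.69 m/s

Final answer: 55.69 m/s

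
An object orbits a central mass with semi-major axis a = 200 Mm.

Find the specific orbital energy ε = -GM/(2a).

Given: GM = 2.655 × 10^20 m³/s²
a = 200 Mm = 2 × 10^8 m
GM = 2.655 × 10^20 m³/s²
2a = 4 × 10^8 m
ε = −GM/(2a) = -6.6375 × 10^11 J/kg ≈ -663.7 GJ/kg

Final answer: -663.7 GJ/kg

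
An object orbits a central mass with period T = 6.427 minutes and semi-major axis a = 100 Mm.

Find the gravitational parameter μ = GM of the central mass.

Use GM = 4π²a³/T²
T = 6.427 minutes = 385.62 s
a = 100 Mm = 1 × 10^8 m
a³ = 1 × 10^24 m³
T² = 148703 s²
GM = 4π² × (1 × 10^24) / 148703 = 2.65485 × 10^20 m³/s²
GM ≈ 2.655 × 10^20 m³/s²

Final answer: GM = 2.655 × 10^20 m³/s²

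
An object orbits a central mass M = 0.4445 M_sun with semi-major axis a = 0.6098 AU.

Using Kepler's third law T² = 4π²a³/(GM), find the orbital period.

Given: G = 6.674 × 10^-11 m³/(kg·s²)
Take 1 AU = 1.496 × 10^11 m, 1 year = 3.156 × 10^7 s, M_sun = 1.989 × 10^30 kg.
M = 0.4445 M_sun = 8.8411 × 10^29 kg
GM = G × M = 6.674 × 10^-11 × 8.8411 × 10^29 = 5.90055 × 10^19 m³/s²
a = 0.6098 AU = 9.12261 × 10^10 m
a³ = 7.59201 × 10^32 m³
T = 2π √(a³/GM) = 2π √((7.59201 × 10^32) / (5.90055 × 10^19)) = 2π × 3.58701 × 10^6 s
T = 2.25378 × 10^7 s ≈ 0.7141 years

Final answer: 0.7141 years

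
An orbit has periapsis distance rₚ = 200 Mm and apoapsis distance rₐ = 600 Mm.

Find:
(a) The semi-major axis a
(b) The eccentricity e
rₚ = 200 Mm = 2 × 10^8 m
rₐ = 600 Mm = 6 × 10^8 m
(a) a = (rₚ + rₐ)/2 = 4 × 10^8 m ≈ 400 Mm
(b) e = (rₐ − rₚ)/(rₐ + rₚ) = (4 × 10^8) / (8 × 10^8) = 0.5

Final answer:
(a) a = 400 Mm
(b) e = 0.5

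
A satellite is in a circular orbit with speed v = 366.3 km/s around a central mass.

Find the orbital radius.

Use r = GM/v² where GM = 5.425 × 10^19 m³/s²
v = 366.3 km/s = 366300 m/s
GM = 5.425 × 10^19 m³/s²
v² = 1.34176 × 10^11 m²/s²
r = GM/v² = (5.425 × 10^19) / (1.34176 × 10^11) = 4.04321 × 10^8 m ≈ 4.043 × 10^8 m

Final answer: 4.043 × 10^8 m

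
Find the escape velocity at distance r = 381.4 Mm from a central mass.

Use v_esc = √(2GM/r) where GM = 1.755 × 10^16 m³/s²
r = 381.4 Mm = 3.814 × 10^8 m
GM = 1.755 × 10^16 m³/s²
2GM/r = 2 × (1.755 × 10^16) / (3.814 × 10^8) = 9.20294 × 10^7 m²/s²
v_esc = √(2GM/r) = 9593.19 m/s ≈ 9.593 km/s

Final answer: 9.593 km/s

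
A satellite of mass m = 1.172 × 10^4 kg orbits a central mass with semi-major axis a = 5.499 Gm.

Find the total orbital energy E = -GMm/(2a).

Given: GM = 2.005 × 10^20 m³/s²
a = 5.499 Gm = 5.499 × 10^9 m
GM = 2.005 × 10^20 m³/s²
2a = 1.0998 × 10^10 m
GMm = 2.005 × 10^20 × 11720 = 2.34986 × 10^24 m³·kg/s²
E = −GMm/(2a) = -2.13662 × 10^14 J ≈ -213.7 TJ

Final answer: -213.7 TJ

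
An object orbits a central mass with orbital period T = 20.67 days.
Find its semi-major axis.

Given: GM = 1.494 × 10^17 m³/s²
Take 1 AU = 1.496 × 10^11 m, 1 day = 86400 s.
T = 20.67 days = 1.78589 × 10^6 s
GM = 1.494 × 10^17 m³/s²
Kepler's third law: a³ = GM T² / (4π²)
T² = 3.1894 × 10^12 s²
a³ = (1.494 × 10^17) × (3.1894 × 10^12) / (4π²) = 1.20698 × 10^28 m³
a = (a³)^(1/3) = 2.29386 × 10^9 m ≈ 0.01533 AU

Final answer: 0.01533 AU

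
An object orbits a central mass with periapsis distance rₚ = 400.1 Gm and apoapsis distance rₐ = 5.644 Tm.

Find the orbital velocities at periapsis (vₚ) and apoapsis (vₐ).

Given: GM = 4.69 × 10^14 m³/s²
rₚ = 400.1 Gm = 4.001 × 10^11 m
rₐ = 5.644 Tm = 5.644 × 10^12 m
GM = 4.69 × 10^14 m³/s²
a = (rₚ + rₐ)/2 = 3.02205 × 10^12 m
Vis-viva: v² = GM (2/r − 1/a)
vₚ² = 4.69 × 10^14 × (4.99875 × 10^-12 − 3.30901 × 10^-13) = 2189.22 m²/s²
vₚ = 46.7891 m/s ≈ 46.79 m/s
vₐ² = 4.69 × 10^14 × (3.54359 × 10^-13 − 3.30901 × 10^-13) = 11.0015 m²/s²
vₐ = 3.31685 m/s ≈ 3.317 m/s

Final answer: vₚ = 46.79 m/s, vₐ = 3.317 m/s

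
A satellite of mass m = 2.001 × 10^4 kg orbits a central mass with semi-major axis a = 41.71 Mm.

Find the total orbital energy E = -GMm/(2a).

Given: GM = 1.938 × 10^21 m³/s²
a = 41.71 Mm = 4.171 × 10^7 m
GM = 1.938 × 10^21 m³/s²
2a = 8.342 × 10^7 m
GMm = 1.938 × 10^21 × 20010 = 3.87794 × 10^25 m³·kg/s²
E = −GMm/(2a) = -4.64869 × 10^17 J ≈ -464.9 PJ

Final answer: -464.9 PJ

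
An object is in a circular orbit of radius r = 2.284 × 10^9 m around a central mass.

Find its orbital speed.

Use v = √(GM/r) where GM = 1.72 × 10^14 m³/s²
r = 2.284 × 10^9 m
GM = 1.72 × 10^14 m³/s²
GM/r = (1.72 × 10^14) / (2.284 × 10^9) = 75306.5 m²/s²
v = √(GM/r) = 274.42 m/s ≈ 274.4 m/s

Final answer: 274.4 m/s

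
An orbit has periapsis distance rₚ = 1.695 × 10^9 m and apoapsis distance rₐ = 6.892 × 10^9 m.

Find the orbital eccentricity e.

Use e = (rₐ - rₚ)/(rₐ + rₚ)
rₚ = 1.695 × 10^9 m
rₐ = 6.892 × 10^9 m
rₐ − rₚ = 5.197 × 10^9 m
rₐ + rₚ = 8.587 × 10^9 m
e = (rₐ − rₚ)/(rₐ + rₚ) = 0.605217

Final answer: e = 0.6052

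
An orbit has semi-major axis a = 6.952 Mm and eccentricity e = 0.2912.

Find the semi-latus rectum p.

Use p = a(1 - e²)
a = 6.952 Mm = 6.952 × 10^6 m
e = 0.2912,  e² = 0.0847974,  1 − e² = 0.915203
p = a(1 − e²) = 6.952 × 10^6 m × 0.915203 = 6.36249 × 10^6 m ≈ 6.362 Mm

Final answer: p = 6.362 Mm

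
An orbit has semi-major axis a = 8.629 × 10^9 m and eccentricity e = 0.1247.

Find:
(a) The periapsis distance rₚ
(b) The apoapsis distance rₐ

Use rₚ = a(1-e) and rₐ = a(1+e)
a = 8.629 × 10^9 m
e = 0.1247:  1 − e = 0.8753,  1 + e = 1.1247
(a) rₚ = a(1 − e) = 8.629 × 10^9 m × 0.8753 = 7.55296 × 10^9 m ≈ 7.553 × 10^9 m
(b) rₐ = a(1 + e) = 8.629 × 10^9 m × 1.1247 = 9.70504 × 10^9 m ≈ 9.705 × 10^9 m

Final answer:
(a) rₚ = 7.553 × 10^9 m
(b) rₐ = 9.705 × 10^9 m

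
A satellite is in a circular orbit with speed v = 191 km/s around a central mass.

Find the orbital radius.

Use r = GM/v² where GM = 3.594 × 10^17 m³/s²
v = 191 km/s = 191000 m/s
GM = 3.594 × 10^17 m³/s²
v² = 3.6481 × 10^10 m²/s²
r = GM/v² = (3.594 × 10^17) / (3.6481 × 10^10) = 9.8517 × 10^6 m ≈ 9.852 Mm

Final answer: 9.852 Mm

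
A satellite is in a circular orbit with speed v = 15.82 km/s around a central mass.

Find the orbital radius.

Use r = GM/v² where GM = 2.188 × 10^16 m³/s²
v = 15.82 km/s = 15820 m/s
GM = 2.188 × 10^16 m³/s²
v² = 2.50272 × 10^8 m²/s²
r = GM/v² = (2.188 × 10^16) / (2.50272 × 10^8) = 8.74247 × 10^7 m ≈ 87.42 Mm

Final answer: 87.42 Mm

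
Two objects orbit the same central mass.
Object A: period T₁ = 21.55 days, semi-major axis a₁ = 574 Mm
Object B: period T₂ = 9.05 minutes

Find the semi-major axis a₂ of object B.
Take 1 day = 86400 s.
T₁ = 21.55 days = 1.86192 × 10^6 s
T₂ = 9.05 minutes = 543 s
a₁ = 574 Mm = 5.74 × 10^8 m
Kepler's third law: (T₂/T₁)² = (a₂/a₁)³  ⇒  a₂ = a₁ (T₂/T₁)^(2/3)
T₂/T₁ = 0.000291634
(T₂/T₁)^(2/3) = 0.0043977
a₂ = 5.74 × 10^8 m × 0.0043977 = 2.52428 × 10^6 m ≈ 2.524 Mm

Final answer: a₂ = 2.524 Mm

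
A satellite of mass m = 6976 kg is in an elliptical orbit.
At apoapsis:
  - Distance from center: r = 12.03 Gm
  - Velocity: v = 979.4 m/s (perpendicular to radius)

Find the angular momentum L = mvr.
r = 12.03 Gm = 1.203 × 10^10 m
v = 979.4 m/s
vr = 979.4 × 1.203 × 10^10 = 1.17822 × 10^13 m²/s
L = m × vr = 6976 × 1.17822 × 10^13 = 8.21925 × 10^16 kg·m²/s ≈ 8.219 × 10^16 kg·m²/s

Final answer: L = 8.219 × 10^16 kg·m²/s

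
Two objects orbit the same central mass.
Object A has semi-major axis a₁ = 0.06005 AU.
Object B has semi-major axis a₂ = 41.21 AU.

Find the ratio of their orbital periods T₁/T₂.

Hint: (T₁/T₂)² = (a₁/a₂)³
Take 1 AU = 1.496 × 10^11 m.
a₁ = 0.06005 AU = 8.98348 × 10^9 m
a₂ = 41.21 AU = 6.16502 × 10^12 m
a₁/a₂ = 0.00145717
T₁/T₂ = (a₁/a₂)^(3/2) = (0.00145717)^1.5 = 5.56244 × 10^-5

Final answer: T₁/T₂ = 5.562 × 10^-5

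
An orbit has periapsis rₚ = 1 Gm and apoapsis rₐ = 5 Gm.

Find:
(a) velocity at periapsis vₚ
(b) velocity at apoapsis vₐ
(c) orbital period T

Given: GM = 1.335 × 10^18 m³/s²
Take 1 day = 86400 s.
rₚ = 1 Gm = 1 × 10^9 m
rₐ = 5 Gm = 5 × 10^9 m
GM = 1.335 × 10^18 m³/s²
a = (rₚ + rₐ)/2 = 3 × 10^9 m
e = (rₐ − rₚ)/(rₐ + rₚ) = (4 × 10^9) / (6 × 10^9) = 0.666667
(a) vₚ² = GM (2/rₚ − 1/a) = 1.335 × 10^18 × (2 × 10^-9 − 3.33333 × 10^-10) = 2.225 × 10^9 m²/s²;  vₚ = 47169.9 m/s ≈ 47.17 km/s
(b) vₐ² = GM (2/rₐ − 1/a) = 1.335 × 10^18 × (4 × 10^-10 − 3.33333 × 10^-10) = 8.9 × 10^7 m²/s²;  vₐ = 9433.98 m/s ≈ 9.434 km/s
(c) a³ = 2.7 × 10^28 m³;  T = 2π √(a³/GM) = 2π × 142214 s = 893555 s ≈ 10.34 days

Final answer:
(a) velocity at periapsis vₚ = 47.17 km/s
(b) velocity at apoapsis vₐ = 9.434 km/s
(c) orbital period T = 10.34 days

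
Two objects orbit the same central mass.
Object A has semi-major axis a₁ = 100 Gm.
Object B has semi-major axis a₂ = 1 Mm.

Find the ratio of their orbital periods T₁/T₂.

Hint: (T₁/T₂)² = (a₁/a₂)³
a₁ = 100 Gm = 1 × 10^11 m
a₂ = 1 Mm = 1 × 10^6 m
a₁/a₂ = 100000
T₁/T₂ = (a₁/a₂)^(3/2) = (100000)^1.5 = 3.16228 × 10^7

Final answer: T₁/T₂ = 3.162 × 10^7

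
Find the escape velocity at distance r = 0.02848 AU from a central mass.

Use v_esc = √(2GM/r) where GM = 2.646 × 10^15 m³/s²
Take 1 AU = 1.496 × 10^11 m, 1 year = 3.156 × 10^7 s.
r = 0.02848 AU = 4.26061 × 10^9 m
GM = 2.646 × 10^15 m³/s²
2GM/r = 2 × (2.646 × 10^15) / (4.26061 × 10^9) = 1.24208 × 10^6 m²/s²
v_esc = √(2GM/r) = 1114.48 m/s ≈ 0.2351 AU/year

Final answer: 0.2351 AU/year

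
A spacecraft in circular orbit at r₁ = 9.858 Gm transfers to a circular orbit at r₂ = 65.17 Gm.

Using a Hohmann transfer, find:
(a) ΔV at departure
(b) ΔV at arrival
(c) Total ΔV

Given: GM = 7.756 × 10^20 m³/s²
r₁ = 9.858 Gm = 9.858 × 10^9 m
r₂ = 65.17 Gm = 6.517 × 10^10 m
GM = 7.756 × 10^20 m³/s²
Transfer ellipse: a_t = (r₁ + r₂)/2 = 3.7514 × 10^10 m
Circular speed at r₁: v₁ = √(GM/r₁) = 280495 m/s
Transfer speed at r₁ (periapsis): v₁ₜ = √(GM(2/r₁ − 1/a_t)) = 369702 m/s
(a) ΔV₁ = v₁ₜ − v₁ = 89207.3 m/s ≈ 89.21 km/s
Circular speed at r₂: v₂ = √(GM/r₂) = 109093 m/s
Transfer speed at r₂ (apoapsis): v₂ₜ = √(GM(2/r₂ − 1/a_t)) = 55923.3 m/s
(b) ΔV₂ = v₂ − v₂ₜ = 53169.2 m/s ≈ 53.17 km/s
(c) ΔV_total = ΔV₁ + ΔV₂ = 142377 m/s ≈ 142.4 km/s

Final answer:
(a) ΔV₁ = 89.21 km/s
(b) ΔV₂ = 53.17 km/s
(c) ΔV_total = 142.4 km/s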